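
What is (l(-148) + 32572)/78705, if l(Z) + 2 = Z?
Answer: 32422/78705 ≈ 0.41194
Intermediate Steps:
l(Z) = -2 + Z
(l(-148) + 32572)/78705 = ((-2 - 148) + 32572)/78705 = (-150 + 32572)*(1/78705) = 32422*(1/78705) = 32422/78705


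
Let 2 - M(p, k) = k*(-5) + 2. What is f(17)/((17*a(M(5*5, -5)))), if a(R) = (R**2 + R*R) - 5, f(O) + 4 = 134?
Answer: 26/4233 ≈ 0.0061422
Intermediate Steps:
M(p, k) = 5*k (M(p, k) = 2 - (k*(-5) + 2) = 2 - (-5*k + 2) = 2 - (2 - 5*k) = 2 + (-2 + 5*k) = 5*k)
f(O) = 130 (f(O) = -4 + 134 = 130)
a(R) = -5 + 2*R**2 (a(R) = (R**2 + R**2) - 5 = 2*R**2 - 5 = -5 + 2*R**2)
f(17)/((17*a(M(5*5, -5)))) = 130/((17*(-5 + 2*(5*(-5))**2))) = 130/((17*(-5 + 2*(-25)**2))) = 130/((17*(-5 + 2*625))) = 130/((17*(-5 + 1250))) = 130/((17*1245)) = 130/21165 = 130*(1/21165) = 26/4233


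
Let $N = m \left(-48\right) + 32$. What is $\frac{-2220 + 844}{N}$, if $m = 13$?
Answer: $\frac{86}{37} \approx 2.3243$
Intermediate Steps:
$N = -592$ ($N = 13 \left(-48\right) + 32 = -624 + 32 = -592$)
$\frac{-2220 + 844}{N} = \frac{-2220 + 844}{-592} = \left(-1376\right) \left(- \frac{1}{592}\right) = \frac{86}{37}$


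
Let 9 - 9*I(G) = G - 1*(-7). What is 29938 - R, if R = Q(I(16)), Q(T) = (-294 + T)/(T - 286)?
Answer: 19369221/647 ≈ 29937.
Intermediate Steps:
I(G) = 2/9 - G/9 (I(G) = 1 - (G - 1*(-7))/9 = 1 - (G + 7)/9 = 1 - (7 + G)/9 = 1 + (-7/9 - G/9) = 2/9 - G/9)
Q(T) = (-294 + T)/(-286 + T)
R = 665/647 (R = (-294 + (2/9 - 1/9*16))/(-286 + (2/9 - 1/9*16)) = (-294 + (2/9 - 16/9))/(-286 + (2/9 - 16/9)) = (-294 - 14/9)/(-286 - 14/9) = -2660/9/(-2588/9) = -9/2588*(-2660/9) = 665/647 ≈ 1.0278)
29938 - R = 29938 - 1*665/647 = 29938 - 665/647 = 19369221/647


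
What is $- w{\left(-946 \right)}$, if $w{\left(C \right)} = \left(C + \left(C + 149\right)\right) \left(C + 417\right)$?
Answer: $-922047$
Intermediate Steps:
$w{\left(C \right)} = \left(149 + 2 C\right) \left(417 + C\right)$ ($w{\left(C \right)} = \left(C + \left(149 + C\right)\right) \left(417 + C\right) = \left(149 + 2 C\right) \left(417 + C\right)$)
$- w{\left(-946 \right)} = - (62133 + 2 \left(-946\right)^{2} + 983 \left(-946\right)) = - (62133 + 2 \cdot 894916 - 929918) = - (62133 + 1789832 - 929918) = \left(-1\right) 922047 = -922047$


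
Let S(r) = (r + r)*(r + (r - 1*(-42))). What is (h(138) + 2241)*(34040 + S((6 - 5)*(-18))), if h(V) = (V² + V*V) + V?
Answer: 1368755808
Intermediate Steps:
h(V) = V + 2*V² (h(V) = (V² + V²) + V = 2*V² + V = V + 2*V²)
S(r) = 2*r*(42 + 2*r) (S(r) = (2*r)*(r + (r + 42)) = (2*r)*(r + (42 + r)) = (2*r)*(42 + 2*r) = 2*r*(42 + 2*r))
(h(138) + 2241)*(34040 + S((6 - 5)*(-18))) = (138*(1 + 2*138) + 2241)*(34040 + 4*((6 - 5)*(-18))*(21 + (6 - 5)*(-18))) = (138*(1 + 276) + 2241)*(34040 + 4*(1*(-18))*(21 + 1*(-18))) = (138*277 + 2241)*(34040 + 4*(-18)*(21 - 18)) = (38226 + 2241)*(34040 + 4*(-18)*3) = 40467*(34040 - 216) = 40467*33824 = 1368755808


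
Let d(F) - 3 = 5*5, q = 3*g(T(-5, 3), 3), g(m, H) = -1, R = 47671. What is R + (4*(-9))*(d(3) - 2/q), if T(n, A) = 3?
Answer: 46639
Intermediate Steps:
q = -3 (q = 3*(-1) = -3)
d(F) = 28 (d(F) = 3 + 5*5 = 3 + 25 = 28)
R + (4*(-9))*(d(3) - 2/q) = 47671 + (4*(-9))*(28 - 2/(-3)) = 47671 - 36*(28 - 2*(-1)/3) = 47671 - 36*(28 - 2*(-⅓)) = 47671 - 36*(28 + ⅔) = 47671 - 36*86/3 = 47671 - 1032 = 46639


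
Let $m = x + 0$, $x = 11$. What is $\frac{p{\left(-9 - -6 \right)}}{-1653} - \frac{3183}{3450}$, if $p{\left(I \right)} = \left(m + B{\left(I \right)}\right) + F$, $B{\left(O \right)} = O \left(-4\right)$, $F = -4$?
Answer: $- \frac{93457}{100050} \approx -0.9341$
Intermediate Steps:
$B{\left(O \right)} = - 4 O$
$m = 11$ ($m = 11 + 0 = 11$)
$p{\left(I \right)} = 7 - 4 I$ ($p{\left(I \right)} = \left(11 - 4 I\right) - 4 = 7 - 4 I$)
$\frac{p{\left(-9 - -6 \right)}}{-1653} - \frac{3183}{3450} = \frac{7 - 4 \left(-9 - -6\right)}{-1653} - \frac{3183}{3450} = \left(7 - 4 \left(-9 + 6\right)\right) \left(- \frac{1}{1653}\right) - \frac{1061}{1150} = \left(7 - -12\right) \left(- \frac{1}{1653}\right) - \frac{1061}{1150} = \left(7 + 12\right) \left(- \frac{1}{1653}\right) - \frac{1061}{1150} = 19 \left(- \frac{1}{1653}\right) - \frac{1061}{1150} = - \frac{1}{87} - \frac{1061}{1150} = - \frac{93457}{100050}$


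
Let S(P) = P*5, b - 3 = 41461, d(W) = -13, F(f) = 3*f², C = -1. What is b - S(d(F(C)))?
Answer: 41529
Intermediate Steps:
b = 41464 (b = 3 + 41461 = 41464)
S(P) = 5*P
b - S(d(F(C))) = 41464 - 5*(-13) = 41464 - 1*(-65) = 41464 + 65 = 41529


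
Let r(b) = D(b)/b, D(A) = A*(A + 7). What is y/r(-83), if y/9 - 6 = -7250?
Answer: 16299/19 ≈ 857.84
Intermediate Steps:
y = -65196 (y = 54 + 9*(-7250) = 54 - 65250 = -65196)
D(A) = A*(7 + A)
r(b) = 7 + b (r(b) = (b*(7 + b))/b = 7 + b)
y/r(-83) = -65196/(7 - 83) = -65196/(-76) = -65196*(-1/76) = 16299/19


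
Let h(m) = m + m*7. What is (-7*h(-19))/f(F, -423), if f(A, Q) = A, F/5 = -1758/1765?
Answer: -187796/879 ≈ -213.65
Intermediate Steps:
F = -1758/353 (F = 5*(-1758/1765) = -1758/353 ≈ -4.9802)
h(m) = 8*m (h(m) = m + 7*m = 8*m)
(-7*h(-19))/f(F, -423) = (-56*(-19))/(-1758/353) = -7*(-152)*(-353/1758) = 1064*(-353/1758) = -187796/879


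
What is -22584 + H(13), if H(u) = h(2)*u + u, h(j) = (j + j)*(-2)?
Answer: -22675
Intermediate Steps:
h(j) = -4*j (h(j) = (2*j)*(-2) = -4*j)
H(u) = -7*u (H(u) = (-4*2)*u + u = -8*u + u = -7*u)
-22584 + H(13) = -22584 - 7*13 = -22584 - 91 = -22675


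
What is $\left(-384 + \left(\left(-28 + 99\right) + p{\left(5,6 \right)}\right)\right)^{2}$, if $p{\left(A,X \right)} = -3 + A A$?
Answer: $84681$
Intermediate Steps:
$p{\left(A,X \right)} = -3 + A^{2}$
$\left(-384 + \left(\left(-28 + 99\right) + p{\left(5,6 \right)}\right)\right)^{2} = \left(-384 + \left(\left(-28 + 99\right) - \left(3 - 5^{2}\right)\right)\right)^{2} = \left(-384 + \left(71 + \left(-3 + 25\right)\right)\right)^{2} = \left(-384 + \left(71 + 22\right)\right)^{2} = \left(-384 + 93\right)^{2} = \left(-291\right)^{2} = 84681$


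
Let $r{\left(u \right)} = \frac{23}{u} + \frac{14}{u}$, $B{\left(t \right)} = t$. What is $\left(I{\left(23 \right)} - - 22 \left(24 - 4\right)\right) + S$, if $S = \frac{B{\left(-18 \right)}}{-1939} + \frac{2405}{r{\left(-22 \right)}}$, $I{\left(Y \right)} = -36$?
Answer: $- \frac{1989396}{1939} \approx -1026.0$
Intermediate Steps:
$r{\left(u \right)} = \frac{37}{u}$
$S = - \frac{2772752}{1939}$ ($S = - \frac{18}{-1939} + \frac{2405}{37 \frac{1}{-22}} = \left(-18\right) \left(- \frac{1}{1939}\right) + \frac{2405}{37 \left(- \frac{1}{22}\right)} = \frac{18}{1939} + \frac{2405}{- \frac{37}{22}} = \frac{18}{1939} + 2405 \left(- \frac{22}{37}\right) = \frac{18}{1939} - 1430 = - \frac{2772752}{1939} \approx -1430.0$)
$\left(I{\left(23 \right)} - - 22 \left(24 - 4\right)\right) + S = \left(-36 - - 22 \left(24 - 4\right)\right) - \frac{2772752}{1939} = \left(-36 - \left(-22\right) 20\right) - \frac{2772752}{1939} = \left(-36 - -440\right) - \frac{2772752}{1939} = \left(-36 + 440\right) - \frac{2772752}{1939} = 404 - \frac{2772752}{1939} = - \frac{1989396}{1939}$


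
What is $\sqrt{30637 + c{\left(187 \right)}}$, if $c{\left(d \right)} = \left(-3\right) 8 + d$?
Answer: $20 \sqrt{77} \approx 175.5$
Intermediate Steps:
$c{\left(d \right)} = -24 + d$
$\sqrt{30637 + c{\left(187 \right)}} = \sqrt{30637 + \left(-24 + 187\right)} = \sqrt{30637 + 163} = \sqrt{30800} = 20 \sqrt{77}$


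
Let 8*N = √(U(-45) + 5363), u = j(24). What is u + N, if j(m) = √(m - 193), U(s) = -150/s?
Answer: 13*I + √48297/24 ≈ 9.1569 + 13.0*I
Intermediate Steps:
j(m) = √(-193 + m)
u = 13*I (u = √(-193 + 24) = √(-169) = 13*I ≈ 13.0*I)
N = √48297/24 (N = √(-150/(-45) + 5363)/8 = √(-150*(-1/45) + 5363)/8 = √(10/3 + 5363)/8 = √(16099/3)/8 = (√48297/3)/8 = √48297/24 ≈ 9.1569)
u + N = 13*I + √48297/24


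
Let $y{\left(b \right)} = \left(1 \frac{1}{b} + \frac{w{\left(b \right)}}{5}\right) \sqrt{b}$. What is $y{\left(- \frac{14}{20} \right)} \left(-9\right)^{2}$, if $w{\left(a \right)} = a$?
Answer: $- \frac{44469 i \sqrt{70}}{3500} \approx - 106.3 i$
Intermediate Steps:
$y{\left(b \right)} = \sqrt{b} \left(\frac{1}{b} + \frac{b}{5}\right)$ ($y{\left(b \right)} = \left(1 \frac{1}{b} + \frac{b}{5}\right) \sqrt{b} = \left(\frac{1}{b} + b \frac{1}{5}\right) \sqrt{b} = \left(\frac{1}{b} + \frac{b}{5}\right) \sqrt{b} = \sqrt{b} \left(\frac{1}{b} + \frac{b}{5}\right)$)
$y{\left(- \frac{14}{20} \right)} \left(-9\right)^{2} = \frac{5 + \left(- \frac{14}{20}\right)^{2}}{5 \frac{i \sqrt{70}}{10}} \left(-9\right)^{2} = \frac{5 + \left(\left(-14\right) \frac{1}{20}\right)^{2}}{5 \frac{i \sqrt{70}}{10}} \cdot 81 = \frac{5 + \left(- \frac{7}{10}\right)^{2}}{5 \frac{i \sqrt{70}}{10}} \cdot 81 = \frac{- \frac{i \sqrt{70}}{7} \left(5 + \frac{49}{100}\right)}{5} \cdot 81 = \frac{1}{5} \left(- \frac{i \sqrt{70}}{7}\right) \frac{549}{100} \cdot 81 = - \frac{549 i \sqrt{70}}{3500} \cdot 81 = - \frac{44469 i \sqrt{70}}{3500}$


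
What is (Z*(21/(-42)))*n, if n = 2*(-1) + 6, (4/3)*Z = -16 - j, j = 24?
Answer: 60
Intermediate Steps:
Z = -30 (Z = 3*(-16 - 1*24)/4 = 3*(-16 - 24)/4 = (3/4)*(-40) = -30)
n = 4 (n = -2 + 6 = 4)
(Z*(21/(-42)))*n = -630/(-42)*4 = -630*(-1)/42*4 = -30*(-1/2)*4 = 15*4 = 60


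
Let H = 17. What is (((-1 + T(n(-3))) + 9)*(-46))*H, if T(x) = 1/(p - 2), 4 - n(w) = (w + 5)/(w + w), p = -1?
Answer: -17986/3 ≈ -5995.3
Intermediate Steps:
n(w) = 4 - (5 + w)/(2*w) (n(w) = 4 - (w + 5)/(w + w) = 4 - (5 + w)/(2*w))
T(x) = -⅓ (T(x) = 1/(-1 - 2) = 1/(-3) = -⅓)
(((-1 + T(n(-3))) + 9)*(-46))*H = (((-1 - ⅓) + 9)*(-46))*17 = ((-4/3 + 9)*(-46))*17 = ((23/3)*(-46))*17 = -1058/3*17 = -17986/3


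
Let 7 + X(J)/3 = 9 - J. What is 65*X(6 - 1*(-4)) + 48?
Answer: -1512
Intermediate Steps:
X(J) = 6 - 3*J (X(J) = -21 + 3*(9 - J) = -21 + (27 - 3*J) = 6 - 3*J)
65*X(6 - 1*(-4)) + 48 = 65*(6 - 3*(6 - 1*(-4))) + 48 = 65*(6 - 3*(6 + 4)) + 48 = 65*(6 - 3*10) + 48 = 65*(6 - 30) + 48 = 65*(-24) + 48 = -1560 + 48 = -1512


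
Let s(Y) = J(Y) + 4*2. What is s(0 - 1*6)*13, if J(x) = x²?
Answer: 572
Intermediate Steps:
s(Y) = 8 + Y² (s(Y) = Y² + 4*2 = Y² + 8 = 8 + Y²)
s(0 - 1*6)*13 = (8 + (0 - 1*6)²)*13 = (8 + (0 - 6)²)*13 = (8 + (-6)²)*13 = (8 + 36)*13 = 44*13 = 572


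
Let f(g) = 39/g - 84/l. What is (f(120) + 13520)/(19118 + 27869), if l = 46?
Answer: 12437019/43228040 ≈ 0.28771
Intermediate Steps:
f(g) = -42/23 + 39/g (f(g) = 39/g - 84/46 = 39/g - 84*1/46 = 39/g - 42/23 = -42/23 + 39/g)
(f(120) + 13520)/(19118 + 27869) = ((-42/23 + 39/120) + 13520)/(19118 + 27869) = ((-42/23 + 39*(1/120)) + 13520)/46987 = ((-42/23 + 13/40) + 13520)*(1/46987) = (-1381/920 + 13520)*(1/46987) = (12437019/920)*(1/46987) = 12437019/43228040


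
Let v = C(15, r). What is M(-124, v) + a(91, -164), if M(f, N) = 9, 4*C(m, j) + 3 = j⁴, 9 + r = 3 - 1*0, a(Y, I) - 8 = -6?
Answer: 11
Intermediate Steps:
a(Y, I) = 2 (a(Y, I) = 8 - 6 = 2)
r = -6 (r = -9 + (3 - 1*0) = -9 + (3 + 0) = -9 + 3 = -6)
C(m, j) = -¾ + j⁴/4
v = 1293/4 (v = -¾ + (¼)*(-6)⁴ = -¾ + (¼)*1296 = -¾ + 324 = 1293/4 ≈ 323.25)
M(-124, v) + a(91, -164) = 9 + 2 = 11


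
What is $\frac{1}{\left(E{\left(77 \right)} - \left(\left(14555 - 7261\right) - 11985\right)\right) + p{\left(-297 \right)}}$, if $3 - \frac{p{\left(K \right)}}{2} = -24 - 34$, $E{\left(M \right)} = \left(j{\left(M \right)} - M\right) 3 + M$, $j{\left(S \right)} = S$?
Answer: $\frac{1}{4890} \approx 0.0002045$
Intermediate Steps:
$E{\left(M \right)} = M$ ($E{\left(M \right)} = \left(M - M\right) 3 + M = 0 \cdot 3 + M = 0 + M = M$)
$p{\left(K \right)} = 122$ ($p{\left(K \right)} = 6 - 2 \left(-24 - 34\right) = 6 - -116 = 6 + 116 = 122$)
$\frac{1}{\left(E{\left(77 \right)} - \left(\left(14555 - 7261\right) - 11985\right)\right) + p{\left(-297 \right)}} = \frac{1}{\left(77 - \left(\left(14555 - 7261\right) - 11985\right)\right) + 122} = \frac{1}{\left(77 - \left(7294 - 11985\right)\right) + 122} = \frac{1}{\left(77 - -4691\right) + 122} = \frac{1}{\left(77 + 4691\right) + 122} = \frac{1}{4768 + 122} = \frac{1}{4890}$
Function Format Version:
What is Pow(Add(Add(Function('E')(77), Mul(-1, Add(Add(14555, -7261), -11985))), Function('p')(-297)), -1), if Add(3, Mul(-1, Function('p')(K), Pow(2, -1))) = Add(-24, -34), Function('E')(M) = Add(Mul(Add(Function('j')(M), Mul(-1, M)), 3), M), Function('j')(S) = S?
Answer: Rational(1, 4890) ≈ 0.00020450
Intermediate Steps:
Function('E')(M) = M (Function('E')(M) = Add(Mul(Add(M, Mul(-1, M)), 3), M) = Add(Mul(0, 3), M) = Add(0, M) = M)
Function('p')(K) = 122 (Function('p')(K) = Add(6, Mul(-2, Add(-24, -34))) = Add(6, Mul(-2, -58)) = Add(6, 116) = 122)
Pow(Add(Add(Function('E')(77), Mul(-1, Add(Add(14555, -7261), -11985))), Function('p')(-297)), -1) = Pow(Add(Add(77, Mul(-1, Add(Add(14555, -7261), -11985))), 122), -1) = Pow(Add(Add(77, Mul(-1, Add(7294, -11985))), 122), -1) = Pow(Add(Add(77, Mul(-1, -4691)), 122), -1) = Pow(Add(Add(77, 4691), 122), -1) = Pow(Add(4768, 122), -1) = Pow(4890, -1) = Rational(1, 4890)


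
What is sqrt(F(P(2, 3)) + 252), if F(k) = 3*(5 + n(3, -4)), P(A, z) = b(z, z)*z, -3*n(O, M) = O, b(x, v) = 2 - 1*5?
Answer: 2*sqrt(66) ≈ 16.248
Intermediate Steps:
b(x, v) = -3 (b(x, v) = 2 - 5 = -3)
n(O, M) = -O/3
P(A, z) = -3*z
F(k) = 12 (F(k) = 3*(5 - 1/3*3) = 3*(5 - 1) = 3*4 = 12)
sqrt(F(P(2, 3)) + 252) = sqrt(12 + 252) = sqrt(264) = 2*sqrt(66)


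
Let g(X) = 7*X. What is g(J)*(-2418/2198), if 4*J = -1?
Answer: 1209/628 ≈ 1.9252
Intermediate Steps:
J = -1/4 (J = (1/4)*(-1) = -1/4 ≈ -0.25000)
g(J)*(-2418/2198) = (7*(-1/4))*(-2418/2198) = -(-8463)/(2*2198) = -7/4*(-1209/1099) = 1209/628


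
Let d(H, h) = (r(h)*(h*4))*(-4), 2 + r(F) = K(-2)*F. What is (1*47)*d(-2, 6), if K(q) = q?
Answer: 63168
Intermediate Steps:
r(F) = -2 - 2*F
d(H, h) = -16*h*(-2 - 2*h) (d(H, h) = ((-2 - 2*h)*(h*4))*(-4) = ((-2 - 2*h)*(4*h))*(-4) = (4*h*(-2 - 2*h))*(-4) = -16*h*(-2 - 2*h))
(1*47)*d(-2, 6) = (1*47)*(32*6*(1 + 6)) = 47*(32*6*7) = 47*1344 = 63168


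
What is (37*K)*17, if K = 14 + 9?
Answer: 14467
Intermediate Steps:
K = 23
(37*K)*17 = (37*23)*17 = 851*17 = 14467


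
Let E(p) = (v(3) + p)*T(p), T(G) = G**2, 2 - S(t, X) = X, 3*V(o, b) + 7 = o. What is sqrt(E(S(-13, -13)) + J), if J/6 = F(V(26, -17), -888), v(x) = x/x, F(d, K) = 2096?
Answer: 4*sqrt(1011) ≈ 127.18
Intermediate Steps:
V(o, b) = -7/3 + o/3
S(t, X) = 2 - X
v(x) = 1
J = 12576 (J = 6*2096 = 12576)
E(p) = p**2*(1 + p) (E(p) = (1 + p)*p**2 = p**2*(1 + p))
sqrt(E(S(-13, -13)) + J) = sqrt((2 - 1*(-13))**2*(1 + (2 - 1*(-13))) + 12576) = sqrt((2 + 13)**2*(1 + (2 + 13)) + 12576) = sqrt(15**2*(1 + 15) + 12576) = sqrt(225*16 + 12576) = sqrt(3600 + 12576) = sqrt(16176) = 4*sqrt(1011)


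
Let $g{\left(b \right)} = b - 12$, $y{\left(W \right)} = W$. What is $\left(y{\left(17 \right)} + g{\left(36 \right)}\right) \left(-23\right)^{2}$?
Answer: $21689$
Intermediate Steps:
$g{\left(b \right)} = -12 + b$ ($g{\left(b \right)} = b - 12 = -12 + b$)
$\left(y{\left(17 \right)} + g{\left(36 \right)}\right) \left(-23\right)^{2} = \left(17 + \left(-12 + 36\right)\right) \left(-23\right)^{2} = \left(17 + 24\right) 529 = 41 \cdot 529 = 21689$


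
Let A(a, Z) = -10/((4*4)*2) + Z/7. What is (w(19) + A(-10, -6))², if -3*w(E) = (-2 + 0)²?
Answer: 707281/112896 ≈ 6.2649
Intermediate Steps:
w(E) = -4/3 (w(E) = -(-2 + 0)²/3 = -⅓*(-2)² = -⅓*4 = -4/3)
A(a, Z) = -5/16 + Z/7 (A(a, Z) = -10/(16*2) + Z*(⅐) = -10/32 + Z/7 = -10*1/32 + Z/7 = -5/16 + Z/7)
(w(19) + A(-10, -6))² = (-4/3 + (-5/16 + (⅐)*(-6)))² = (-4/3 + (-5/16 - 6/7))² = (-4/3 - 131/112)² = (-841/336)² = 707281/112896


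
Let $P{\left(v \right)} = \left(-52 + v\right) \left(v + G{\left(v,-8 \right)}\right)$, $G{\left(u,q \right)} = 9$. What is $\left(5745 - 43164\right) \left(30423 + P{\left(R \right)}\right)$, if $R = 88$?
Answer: $-1269065385$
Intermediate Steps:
$P{\left(v \right)} = \left(-52 + v\right) \left(9 + v\right)$ ($P{\left(v \right)} = \left(-52 + v\right) \left(v + 9\right) = \left(-52 + v\right) \left(9 + v\right)$)
$\left(5745 - 43164\right) \left(30423 + P{\left(R \right)}\right) = \left(5745 - 43164\right) \left(30423 - \left(4252 - 7744\right)\right) = - 37419 \left(30423 - -3492\right) = - 37419 \left(30423 + 3492\right) = \left(-37419\right) 33915 = -1269065385$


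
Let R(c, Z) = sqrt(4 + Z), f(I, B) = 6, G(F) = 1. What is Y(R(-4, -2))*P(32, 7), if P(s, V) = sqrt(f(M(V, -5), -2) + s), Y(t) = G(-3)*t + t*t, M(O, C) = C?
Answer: 2*sqrt(19) + 2*sqrt(38) ≈ 21.047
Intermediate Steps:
Y(t) = t + t**2 (Y(t) = 1*t + t*t = t + t**2)
P(s, V) = sqrt(6 + s)
Y(R(-4, -2))*P(32, 7) = (sqrt(4 - 2)*(1 + sqrt(4 - 2)))*sqrt(6 + 32) = (sqrt(2)*(1 + sqrt(2)))*sqrt(38) = 2*sqrt(19)*(1 + sqrt(2))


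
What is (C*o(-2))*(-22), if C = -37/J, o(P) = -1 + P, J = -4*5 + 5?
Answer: 814/5 ≈ 162.80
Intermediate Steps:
J = -15 (J = -20 + 5 = -15)
C = 37/15 (C = -37/(-15) = -37*(-1/15) = 37/15 ≈ 2.4667)
(C*o(-2))*(-22) = (37*(-1 - 2)/15)*(-22) = ((37/15)*(-3))*(-22) = -37/5*(-22) = 814/5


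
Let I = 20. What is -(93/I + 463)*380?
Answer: -177707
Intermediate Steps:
-(93/I + 463)*380 = -(93/20 + 463)*380 = -9353*380/20 = -1*177707 = -177707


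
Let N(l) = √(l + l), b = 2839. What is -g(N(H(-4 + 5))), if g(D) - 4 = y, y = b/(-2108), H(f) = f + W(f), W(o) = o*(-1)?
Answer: -329/124 ≈ -2.6532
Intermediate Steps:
W(o) = -o
H(f) = 0 (H(f) = f - f = 0)
N(l) = √2*√l (N(l) = √(2*l) = √2*√l)
y = -167/124 (y = 2839/(-2108) = 2839*(-1/2108) = -167/124 ≈ -1.3468)
g(D) = 329/124 (g(D) = 4 - 167/124 = 329/124)
-g(N(H(-4 + 5))) = -1*329/124 = -329/124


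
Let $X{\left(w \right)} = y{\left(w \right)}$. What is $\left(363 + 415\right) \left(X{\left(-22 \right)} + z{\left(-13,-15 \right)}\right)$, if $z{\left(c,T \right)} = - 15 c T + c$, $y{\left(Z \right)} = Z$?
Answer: $-2302880$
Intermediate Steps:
$X{\left(w \right)} = w$
$z{\left(c,T \right)} = c - 15 T c$ ($z{\left(c,T \right)} = - 15 T c + c = c - 15 T c$)
$\left(363 + 415\right) \left(X{\left(-22 \right)} + z{\left(-13,-15 \right)}\right) = \left(363 + 415\right) \left(-22 - 13 \left(1 - -225\right)\right) = 778 \left(-22 - 13 \left(1 + 225\right)\right) = 778 \left(-22 - 2938\right) = 778 \left(-2960\right) = -2302880$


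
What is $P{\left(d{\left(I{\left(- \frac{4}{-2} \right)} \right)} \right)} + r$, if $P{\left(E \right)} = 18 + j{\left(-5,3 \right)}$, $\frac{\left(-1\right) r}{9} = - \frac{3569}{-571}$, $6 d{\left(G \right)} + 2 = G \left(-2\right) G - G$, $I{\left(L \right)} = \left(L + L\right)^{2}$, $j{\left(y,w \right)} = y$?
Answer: $- \frac{24698}{571} \approx -43.254$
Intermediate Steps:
$I{\left(L \right)} = 4 L^{2}$ ($I{\left(L \right)} = \left(2 L\right)^{2} = 4 L^{2}$)
$d{\left(G \right)} = - \frac{1}{3} - \frac{G^{2}}{3} - \frac{G}{6}$ ($d{\left(G \right)} = - \frac{1}{3} + \frac{G \left(-2\right) G - G}{6} = - \frac{1}{3} + \frac{- 2 G G - G}{6} = - \frac{1}{3} + \frac{- 2 G^{2} - G}{6} = - \frac{1}{3} + \frac{- G - 2 G^{2}}{6} = - \frac{1}{3} - \left(\frac{G^{2}}{3} + \frac{G}{6}\right) = - \frac{1}{3} - \frac{G^{2}}{3} - \frac{G}{6}$)
$r = - \frac{32121}{571}$ ($r = - 9 \left(- \frac{3569}{-571}\right) = - 9 \left(\left(-3569\right) \left(- \frac{1}{571}\right)\right) = \left(-9\right) \frac{3569}{571} = - \frac{32121}{571} \approx -56.254$)
$P{\left(E \right)} = 13$ ($P{\left(E \right)} = 18 - 5 = 13$)
$P{\left(d{\left(I{\left(- \frac{4}{-2} \right)} \right)} \right)} + r = 13 - \frac{32121}{571} = - \frac{24698}{571}$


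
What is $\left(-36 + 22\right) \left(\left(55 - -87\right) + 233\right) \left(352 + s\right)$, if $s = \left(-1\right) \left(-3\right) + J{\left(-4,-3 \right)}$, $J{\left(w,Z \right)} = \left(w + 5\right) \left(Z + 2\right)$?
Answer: $-1858500$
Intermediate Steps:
$J{\left(w,Z \right)} = \left(2 + Z\right) \left(5 + w\right)$ ($J{\left(w,Z \right)} = \left(5 + w\right) \left(2 + Z\right) = \left(2 + Z\right) \left(5 + w\right)$)
$s = 2$ ($s = \left(-1\right) \left(-3\right) + \left(10 + 2 \left(-4\right) + 5 \left(-3\right) - -12\right) = 3 + \left(10 - 8 - 15 + 12\right) = 3 - 1 = 2$)
$\left(-36 + 22\right) \left(\left(55 - -87\right) + 233\right) \left(352 + s\right) = \left(-36 + 22\right) \left(\left(55 - -87\right) + 233\right) \left(352 + 2\right) = - 14 \left(\left(55 + 87\right) + 233\right) 354 = - 14 \left(142 + 233\right) 354 = \left(-14\right) 375 \cdot 354 = \left(-5250\right) 354 = -1858500$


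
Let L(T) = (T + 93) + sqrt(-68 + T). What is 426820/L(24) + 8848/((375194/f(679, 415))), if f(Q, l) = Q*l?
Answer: 26487996793900/2576269601 - 853640*I*sqrt(11)/13733 ≈ 10282.0 - 206.16*I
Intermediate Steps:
L(T) = 93 + T + sqrt(-68 + T) (L(T) = (93 + T) + sqrt(-68 + T) = 93 + T + sqrt(-68 + T))
426820/L(24) + 8848/((375194/f(679, 415))) = 426820/(93 + 24 + sqrt(-68 + 24)) + 8848/((375194/((679*415)))) = 426820/(93 + 24 + sqrt(-44)) + 8848/((375194/281785)) = 426820/(93 + 24 + 2*I*sqrt(11)) + 8848/((375194*(1/281785))) = 426820/(117 + 2*I*sqrt(11)) + 8848/(375194/281785) = 426820/(117 + 2*I*sqrt(11)) + 8848*(281785/375194) = 426820/(117 + 2*I*sqrt(11)) + 1246616840/187597 = 1246616840/187597 + 426820/(117 + 2*I*sqrt(11))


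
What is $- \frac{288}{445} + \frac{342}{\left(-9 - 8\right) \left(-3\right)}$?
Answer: $\frac{45834}{7565} \approx 6.0587$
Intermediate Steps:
$- \frac{288}{445} + \frac{342}{\left(-9 - 8\right) \left(-3\right)} = \left(-288\right) \frac{1}{445} + \frac{342}{\left(-17\right) \left(-3\right)} = - \frac{288}{445} + \frac{342}{51} = - \frac{288}{445} + 342 \cdot \frac{1}{51} = - \frac{288}{445} + \frac{114}{17} = \frac{45834}{7565}$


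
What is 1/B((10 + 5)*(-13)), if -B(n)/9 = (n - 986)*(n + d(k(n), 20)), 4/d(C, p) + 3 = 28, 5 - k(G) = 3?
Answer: -25/51773859 ≈ -4.8287e-7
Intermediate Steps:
k(G) = 2 (k(G) = 5 - 1*3 = 5 - 3 = 2)
d(C, p) = 4/25 (d(C, p) = 4/(-3 + 28) = 4/25)
B(n) = -9*(-986 + n)*(4/25 + n) (B(n) = -9*(n - 986)*(n + 4/25) = -9*(-986 + n)*(4/25 + n))
1/B((10 + 5)*(-13)) = 1/(35496/25 - 9*169*(10 + 5)**2 + 221814*((10 + 5)*(-13))/25) = 1/(35496/25 - 9*(15*(-13))**2 + 221814*(15*(-13))/25) = 1/(35496/25 - 9*(-195)**2 + (221814/25)*(-195)) = 1/(35496/25 - 9*38025 - 8650746/5) = 1/(35496/25 - 342225 - 8650746/5) = 1/(-51773859/25) = -25/51773859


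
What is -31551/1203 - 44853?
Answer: -17996570/401 ≈ -44879.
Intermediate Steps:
-31551/1203 - 44853 = -31551*1/1203 - 44853 = -10517/401 - 44853 = -17996570/401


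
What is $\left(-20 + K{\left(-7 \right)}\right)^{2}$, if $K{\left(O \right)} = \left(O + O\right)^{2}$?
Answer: $30976$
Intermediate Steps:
$K{\left(O \right)} = 4 O^{2}$ ($K{\left(O \right)} = \left(2 O\right)^{2} = 4 O^{2}$)
$\left(-20 + K{\left(-7 \right)}\right)^{2} = \left(-20 + 4 \left(-7\right)^{2}\right)^{2} = \left(-20 + 4 \cdot 49\right)^{2} = \left(-20 + 196\right)^{2} = 176^{2} = 30976$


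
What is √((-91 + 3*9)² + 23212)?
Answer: 2*√6827 ≈ 165.25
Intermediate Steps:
√((-91 + 3*9)² + 23212) = √((-91 + 27)² + 23212) = √((-64)² + 23212) = √(4096 + 23212) = √27308 = 2*√6827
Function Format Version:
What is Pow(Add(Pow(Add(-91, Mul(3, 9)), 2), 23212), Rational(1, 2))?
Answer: Mul(2, Pow(6827, Rational(1, 2))) ≈ 165.25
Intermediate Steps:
Pow(Add(Pow(Add(-91, Mul(3, 9)), 2), 23212), Rational(1, 2)) = Pow(Add(Pow(Add(-91, 27), 2), 23212), Rational(1, 2)) = Pow(Add(Pow(-64, 2), 23212), Rational(1, 2)) = Pow(Add(4096, 23212), Rational(1, 2)) = Pow(27308, Rational(1, 2)) = Mul(2, Pow(6827, Rational(1, 2)))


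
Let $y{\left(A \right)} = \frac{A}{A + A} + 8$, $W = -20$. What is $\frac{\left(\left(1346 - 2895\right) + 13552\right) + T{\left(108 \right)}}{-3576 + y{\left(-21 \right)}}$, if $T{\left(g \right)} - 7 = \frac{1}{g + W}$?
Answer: $- \frac{1056881}{313940} \approx -3.3665$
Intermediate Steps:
$y{\left(A \right)} = \frac{17}{2}$ ($y{\left(A \right)} = \frac{A}{2 A} + 8 = A \frac{1}{2 A} + 8 = \frac{1}{2} + 8 = \frac{17}{2}$)
$T{\left(g \right)} = 7 + \frac{1}{-20 + g}$ ($T{\left(g \right)} = 7 + \frac{1}{g - 20} = 7 + \frac{1}{-20 + g}$)
$\frac{\left(\left(1346 - 2895\right) + 13552\right) + T{\left(108 \right)}}{-3576 + y{\left(-21 \right)}} = \frac{\left(\left(1346 - 2895\right) + 13552\right) + \frac{-139 + 7 \cdot 108}{-20 + 108}}{-3576 + \frac{17}{2}} = \frac{\left(-1549 + 13552\right) + \frac{-139 + 756}{88}}{- \frac{7135}{2}} = \left(12003 + \frac{1}{88} \cdot 617\right) \left(- \frac{2}{7135}\right) = \left(12003 + \frac{617}{88}\right) \left(- \frac{2}{7135}\right) = \frac{1056881}{88} \left(- \frac{2}{7135}\right) = - \frac{1056881}{313940}$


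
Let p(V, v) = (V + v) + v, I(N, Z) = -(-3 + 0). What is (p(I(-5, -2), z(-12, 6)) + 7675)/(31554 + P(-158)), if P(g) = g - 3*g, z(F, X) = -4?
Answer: 767/3187 ≈ 0.24067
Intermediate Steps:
I(N, Z) = 3 (I(N, Z) = -1*(-3) = 3)
p(V, v) = V + 2*v
P(g) = -2*g
(p(I(-5, -2), z(-12, 6)) + 7675)/(31554 + P(-158)) = ((3 + 2*(-4)) + 7675)/(31554 - 2*(-158)) = ((3 - 8) + 7675)/(31554 + 316) = (-5 + 7675)/31870 = 7670*(1/31870) = 767/3187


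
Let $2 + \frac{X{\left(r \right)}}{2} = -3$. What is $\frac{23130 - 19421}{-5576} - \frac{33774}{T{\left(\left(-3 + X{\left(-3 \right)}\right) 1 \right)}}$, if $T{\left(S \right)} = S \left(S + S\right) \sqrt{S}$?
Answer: $- \frac{3709}{5576} + \frac{1299 i \sqrt{13}}{169} \approx -0.66517 + 27.714 i$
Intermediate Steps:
$X{\left(r \right)} = -10$ ($X{\left(r \right)} = -4 + 2 \left(-3\right) = -4 - 6 = -10$)
$T{\left(S \right)} = 2 S^{\frac{5}{2}}$ ($T{\left(S \right)} = S 2 S \sqrt{S} = 2 S^{2} \sqrt{S} = 2 S^{\frac{5}{2}}$)
$\frac{23130 - 19421}{-5576} - \frac{33774}{T{\left(\left(-3 + X{\left(-3 \right)}\right) 1 \right)}} = \frac{23130 - 19421}{-5576} - \frac{33774}{2 \left(\left(-3 - 10\right) 1\right)^{\frac{5}{2}}} = 3709 \left(- \frac{1}{5576}\right) - \frac{33774}{2 \left(\left(-13\right) 1\right)^{\frac{5}{2}}} = - \frac{3709}{5576} - \frac{33774}{2 \left(-13\right)^{\frac{5}{2}}} = - \frac{3709}{5576} - \frac{33774}{2 \cdot 169 i \sqrt{13}} = - \frac{3709}{5576} - \frac{33774}{338 i \sqrt{13}} = - \frac{3709}{5576} - 33774 \left(- \frac{i \sqrt{13}}{4394}\right) = - \frac{3709}{5576} + \frac{1299 i \sqrt{13}}{169}$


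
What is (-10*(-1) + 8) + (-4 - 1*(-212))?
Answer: 226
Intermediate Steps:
(-10*(-1) + 8) + (-4 - 1*(-212)) = (10 + 8) + (-4 + 212) = 18 + 208 = 226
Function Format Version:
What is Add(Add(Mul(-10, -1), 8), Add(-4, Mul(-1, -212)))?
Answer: 226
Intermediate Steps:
Add(Add(Mul(-10, -1), 8), Add(-4, Mul(-1, -212))) = Add(Add(10, 8), Add(-4, 212)) = Add(18, 208) = 226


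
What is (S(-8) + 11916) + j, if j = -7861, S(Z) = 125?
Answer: 4180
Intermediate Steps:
(S(-8) + 11916) + j = (125 + 11916) - 7861 = 12041 - 7861 = 4180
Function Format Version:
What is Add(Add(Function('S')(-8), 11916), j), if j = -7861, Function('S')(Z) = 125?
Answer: 4180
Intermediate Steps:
Add(Add(Function('S')(-8), 11916), j) = Add(Add(125, 11916), -7861) = Add(12041, -7861) = 4180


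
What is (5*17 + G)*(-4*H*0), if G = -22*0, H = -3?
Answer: 0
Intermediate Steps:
G = 0
(5*17 + G)*(-4*H*0) = (5*17 + 0)*(-4*(-3)*0) = (85 + 0)*(12*0) = 85*0 = 0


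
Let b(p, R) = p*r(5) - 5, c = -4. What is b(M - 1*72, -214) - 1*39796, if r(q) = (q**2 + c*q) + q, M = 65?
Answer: -39871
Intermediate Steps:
r(q) = q**2 - 3*q (r(q) = (q**2 - 4*q) + q = q**2 - 3*q)
b(p, R) = -5 + 10*p (b(p, R) = p*(5*(-3 + 5)) - 5 = p*(5*2) - 5 = p*10 - 5 = 10*p - 5 = -5 + 10*p)
b(M - 1*72, -214) - 1*39796 = (-5 + 10*(65 - 1*72)) - 1*39796 = (-5 + 10*(65 - 72)) - 39796 = (-5 + 10*(-7)) - 39796 = (-5 - 70) - 39796 = -75 - 39796 = -39871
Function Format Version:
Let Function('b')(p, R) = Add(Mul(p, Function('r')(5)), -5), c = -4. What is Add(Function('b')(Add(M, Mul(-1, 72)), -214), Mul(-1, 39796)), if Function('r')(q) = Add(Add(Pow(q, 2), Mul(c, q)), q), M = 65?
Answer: -39871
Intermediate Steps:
Function('r')(q) = Add(Pow(q, 2), Mul(-3, q)) (Function('r')(q) = Add(Add(Pow(q, 2), Mul(-4, q)), q) = Add(Pow(q, 2), Mul(-3, q)))
Function('b')(p, R) = Add(-5, Mul(10, p)) (Function('b')(p, R) = Add(Mul(p, Mul(5, Add(-3, 5))), -5) = Add(Mul(p, Mul(5, 2)), -5) = Add(Mul(p, 10), -5) = Add(Mul(10, p), -5) = Add(-5, Mul(10, p)))
Add(Function('b')(Add(M, Mul(-1, 72)), -214), Mul(-1, 39796)) = Add(Add(-5, Mul(10, Add(65, Mul(-1, 72)))), Mul(-1, 39796)) = Add(Add(-5, Mul(10, Add(65, -72))), -39796) = Add(Add(-5, Mul(10, -7)), -39796) = Add(Add(-5, -70), -39796) = Add(-75, -39796) = -39871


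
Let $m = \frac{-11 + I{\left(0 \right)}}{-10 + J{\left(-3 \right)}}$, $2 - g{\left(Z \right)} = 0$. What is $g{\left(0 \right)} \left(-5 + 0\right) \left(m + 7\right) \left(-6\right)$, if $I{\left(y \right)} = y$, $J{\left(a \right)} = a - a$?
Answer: $486$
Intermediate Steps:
$J{\left(a \right)} = 0$
$g{\left(Z \right)} = 2$ ($g{\left(Z \right)} = 2 - 0 = 2 + 0 = 2$)
$m = \frac{11}{10}$ ($m = \frac{-11 + 0}{-10 + 0} = - \frac{11}{-10} = \left(-11\right) \left(- \frac{1}{10}\right) = \frac{11}{10} \approx 1.1$)
$g{\left(0 \right)} \left(-5 + 0\right) \left(m + 7\right) \left(-6\right) = 2 \left(-5 + 0\right) \left(\frac{11}{10} + 7\right) \left(-6\right) = 2 \left(\left(-5\right) \frac{81}{10}\right) \left(-6\right) = 2 \left(- \frac{81}{2}\right) \left(-6\right) = \left(-81\right) \left(-6\right) = 486$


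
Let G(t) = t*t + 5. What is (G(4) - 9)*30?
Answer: 360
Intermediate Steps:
G(t) = 5 + t² (G(t) = t² + 5 = 5 + t²)
(G(4) - 9)*30 = ((5 + 4²) - 9)*30 = ((5 + 16) - 9)*30 = (21 - 9)*30 = 12*30 = 360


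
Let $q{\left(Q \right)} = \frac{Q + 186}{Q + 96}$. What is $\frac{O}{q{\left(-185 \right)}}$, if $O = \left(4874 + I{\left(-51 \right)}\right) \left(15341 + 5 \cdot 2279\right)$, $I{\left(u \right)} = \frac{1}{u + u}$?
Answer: $- \frac{197160545848}{17} \approx -1.1598 \cdot 10^{10}$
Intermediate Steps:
$I{\left(u \right)} = \frac{1}{2 u}$
$q{\left(Q \right)} = \frac{186 + Q}{96 + Q}$
$O = \frac{2215287032}{17}$ ($O = \left(4874 + \frac{1}{2 \left(-51\right)}\right) \left(15341 + 5 \cdot 2279\right) = \left(4874 + \frac{1}{2} \left(- \frac{1}{51}\right)\right) \left(15341 + 11395\right) = \left(4874 - \frac{1}{102}\right) 26736 = \frac{497147}{102} \cdot 26736 = \frac{2215287032}{17} \approx 1.3031 \cdot 10^{8}$)
$\frac{O}{q{\left(-185 \right)}} = \frac{2215287032}{17 \frac{186 - 185}{96 - 185}} = \frac{2215287032}{17 \frac{1}{-89} \cdot 1} = \frac{2215287032}{17 \left(\left(- \frac{1}{89}\right) 1\right)} = \frac{2215287032}{17 \left(- \frac{1}{89}\right)} = \frac{2215287032}{17} \left(-89\right) = - \frac{197160545848}{17}$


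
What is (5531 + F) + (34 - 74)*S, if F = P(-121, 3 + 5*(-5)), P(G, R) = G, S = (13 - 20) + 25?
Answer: 4690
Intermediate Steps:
S = 18 (S = -7 + 25 = 18)
F = -121
(5531 + F) + (34 - 74)*S = (5531 - 121) + (34 - 74)*18 = 5410 - 40*18 = 5410 - 720 = 4690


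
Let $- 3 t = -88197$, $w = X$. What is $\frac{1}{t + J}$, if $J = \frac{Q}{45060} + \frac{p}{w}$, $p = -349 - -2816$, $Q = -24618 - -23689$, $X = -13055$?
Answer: $\frac{117651660}{3458816494117} \approx 3.4015 \cdot 10^{-5}$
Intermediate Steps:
$Q = -929$ ($Q = -24618 + 23689 = -929$)
$p = 2467$ ($p = -349 + 2816 = 2467$)
$w = -13055$
$t = 29399$ ($t = \left(- \frac{1}{3}\right) \left(-88197\right) = 29399$)
$J = - \frac{24658223}{117651660}$ ($J = - \frac{929}{45060} + \frac{2467}{-13055} = \left(-929\right) \frac{1}{45060} + 2467 \left(- \frac{1}{13055}\right) = - \frac{929}{45060} - \frac{2467}{13055} = - \frac{24658223}{117651660} \approx -0.20959$)
$\frac{1}{t + J} = \frac{1}{29399 - \frac{24658223}{117651660}} = \frac{1}{\frac{3458816494117}{117651660}} = \frac{117651660}{3458816494117}$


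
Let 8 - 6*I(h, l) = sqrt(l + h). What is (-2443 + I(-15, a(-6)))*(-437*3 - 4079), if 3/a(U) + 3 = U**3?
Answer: 39481750/3 + 5390*I*sqrt(20002)/219 ≈ 1.3161e+7 + 3480.8*I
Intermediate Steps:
a(U) = 3/(-3 + U**3)
I(h, l) = 4/3 - sqrt(h + l)/6 (I(h, l) = 4/3 - sqrt(l + h)/6 = 4/3 - sqrt(h + l)/6)
(-2443 + I(-15, a(-6)))*(-437*3 - 4079) = (-2443 + (4/3 - sqrt(-15 + 3/(-3 + (-6)**3))/6))*(-437*3 - 4079) = (-2443 + (4/3 - sqrt(-15 + 3/(-3 - 216))/6))*(-1311 - 4079) = (-2443 + (4/3 - sqrt(-15 + 3/(-219))/6))*(-5390) = (-2443 + (4/3 - sqrt(-15 + 3*(-1/219))/6))*(-5390) = (-2443 + (4/3 - sqrt(-15 - 1/73)/6))*(-5390) = (-2443 + (4/3 - I*sqrt(20002)/219))*(-5390) = (-7325/3 - I*sqrt(20002)/219)*(-5390) = 39481750/3 + 5390*I*sqrt(20002)/219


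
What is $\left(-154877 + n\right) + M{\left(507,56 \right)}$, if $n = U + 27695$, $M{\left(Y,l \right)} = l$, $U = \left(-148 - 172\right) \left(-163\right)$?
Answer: $-74966$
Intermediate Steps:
$U = 52160$ ($U = \left(-320\right) \left(-163\right) = 52160$)
$n = 79855$ ($n = 52160 + 27695 = 79855$)
$\left(-154877 + n\right) + M{\left(507,56 \right)} = \left(-154877 + 79855\right) + 56 = -75022 + 56 = -74966$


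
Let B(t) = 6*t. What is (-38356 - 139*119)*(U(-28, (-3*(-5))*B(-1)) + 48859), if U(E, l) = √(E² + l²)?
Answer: -2682212523 - 109794*√2221 ≈ -2.6874e+9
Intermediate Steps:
(-38356 - 139*119)*(U(-28, (-3*(-5))*B(-1)) + 48859) = (-38356 - 139*119)*(√((-28)² + ((-3*(-5))*(6*(-1)))²) + 48859) = (-38356 - 16541)*(√(784 + (15*(-6))²) + 48859) = -54897*(√(784 + (-90)²) + 48859) = -54897*(√(784 + 8100) + 48859) = -54897*(√8884 + 48859) = -54897*(2*√2221 + 48859) = -54897*(48859 + 2*√2221) = -2682212523 - 109794*√2221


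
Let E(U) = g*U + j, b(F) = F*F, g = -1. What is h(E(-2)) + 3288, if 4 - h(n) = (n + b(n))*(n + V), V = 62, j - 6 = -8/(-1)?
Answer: -17924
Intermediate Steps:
j = 14 (j = 6 - 8/(-1) = 6 - 8*(-1) = 6 + 8 = 14)
b(F) = F²
E(U) = 14 - U (E(U) = -U + 14 = 14 - U)
h(n) = 4 - (62 + n)*(n + n²) (h(n) = 4 - (n + n²)*(n + 62) = 4 - (n + n²)*(62 + n) = 4 - (62 + n)*(n + n²))
h(E(-2)) + 3288 = (4 - (14 - 1*(-2))³ - 63*(14 - 1*(-2))² - 62*(14 - 1*(-2))) + 3288 = (4 - (14 + 2)³ - 63*(14 + 2)² - 62*(14 + 2)) + 3288 = (4 - 1*16³ - 63*16² - 62*16) + 3288 = (4 - 1*4096 - 63*256 - 992) + 3288 = (4 - 4096 - 16128 - 992) + 3288 = -21212 + 3288 = -17924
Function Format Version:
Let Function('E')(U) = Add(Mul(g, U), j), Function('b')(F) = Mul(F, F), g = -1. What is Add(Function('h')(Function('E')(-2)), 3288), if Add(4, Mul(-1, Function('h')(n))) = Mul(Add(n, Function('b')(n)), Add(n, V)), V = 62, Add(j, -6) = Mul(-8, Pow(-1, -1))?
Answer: -17924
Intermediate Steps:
j = 14 (j = Add(6, Mul(-8, Pow(-1, -1))) = Add(6, Mul(-8, -1)) = Add(6, 8) = 14)
Function('b')(F) = Pow(F, 2)
Function('E')(U) = Add(14, Mul(-1, U)) (Function('E')(U) = Add(Mul(-1, U), 14) = Add(14, Mul(-1, U)))
Function('h')(n) = Add(4, Mul(-1, Add(62, n), Add(n, Pow(n, 2)))) (Function('h')(n) = Add(4, Mul(-1, Mul(Add(n, Pow(n, 2)), Add(n, 62)))) = Add(4, Mul(-1, Mul(Add(n, Pow(n, 2)), Add(62, n)))) = Add(4, Mul(-1, Mul(Add(62, n), Add(n, Pow(n, 2))))) = Add(4, Mul(-1, Add(62, n), Add(n, Pow(n, 2)))))
Add(Function('h')(Function('E')(-2)), 3288) = Add(Add(4, Mul(-1, Pow(Add(14, Mul(-1, -2)), 3)), Mul(-63, Pow(Add(14, Mul(-1, -2)), 2)), Mul(-62, Add(14, Mul(-1, -2)))), 3288) = Add(Add(4, Mul(-1, Pow(Add(14, 2), 3)), Mul(-63, Pow(Add(14, 2), 2)), Mul(-62, Add(14, 2))), 3288) = Add(Add(4, Mul(-1, Pow(16, 3)), Mul(-63, Pow(16, 2)), Mul(-62, 16)), 3288) = Add(Add(4, Mul(-1, 4096), Mul(-63, 256), -992), 3288) = Add(Add(4, -4096, -16128, -992), 3288) = Add(-21212, 3288) = -17924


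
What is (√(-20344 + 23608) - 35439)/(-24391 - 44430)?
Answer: 35439/68821 - 8*√51/68821 ≈ 0.51411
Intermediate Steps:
(√(-20344 + 23608) - 35439)/(-24391 - 44430) = (√3264 - 35439)/(-68821) = (8*√51 - 35439)*(-1/68821) = (-35439 + 8*√51)*(-1/68821) = 35439/68821 - 8*√51/68821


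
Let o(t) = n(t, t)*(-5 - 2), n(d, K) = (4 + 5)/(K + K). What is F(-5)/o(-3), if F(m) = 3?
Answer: 2/7 ≈ 0.28571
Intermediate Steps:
n(d, K) = 9/(2*K) (n(d, K) = 9/((2*K)) = 9*(1/(2*K)) = 9/(2*K))
o(t) = -63/(2*t) (o(t) = (9/(2*t))*(-5 - 2) = (9/(2*t))*(-7) = -63/(2*t))
F(-5)/o(-3) = 3/((-63/2/(-3))) = 3/((-63/2*(-1/3))) = 3/(21/2) = 3*(2/21) = 2/7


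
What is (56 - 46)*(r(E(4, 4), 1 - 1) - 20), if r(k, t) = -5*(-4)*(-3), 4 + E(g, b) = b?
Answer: -800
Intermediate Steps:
E(g, b) = -4 + b
r(k, t) = -60 (r(k, t) = 20*(-3) = -60)
(56 - 46)*(r(E(4, 4), 1 - 1) - 20) = (56 - 46)*(-60 - 20) = 10*(-80) = -800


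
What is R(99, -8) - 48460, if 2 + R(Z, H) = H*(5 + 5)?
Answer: -48542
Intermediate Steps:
R(Z, H) = -2 + 10*H (R(Z, H) = -2 + H*(5 + 5) = -2 + H*10 = -2 + 10*H)
R(99, -8) - 48460 = (-2 + 10*(-8)) - 48460 = (-2 - 80) - 48460 = -82 - 48460 = -48542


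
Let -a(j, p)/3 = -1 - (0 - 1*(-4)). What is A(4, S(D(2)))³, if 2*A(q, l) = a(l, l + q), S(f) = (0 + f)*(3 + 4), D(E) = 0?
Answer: 3375/8 ≈ 421.88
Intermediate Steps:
S(f) = 7*f (S(f) = f*7 = 7*f)
a(j, p) = 15 (a(j, p) = -3*(-1 - (0 - 1*(-4))) = -3*(-1 - (0 + 4)) = -3*(-1 - 1*4) = -3*(-1 - 4) = -3*(-5) = 15)
A(q, l) = 15/2 (A(q, l) = (½)*15 = 15/2)
A(4, S(D(2)))³ = (15/2)³ = 3375/8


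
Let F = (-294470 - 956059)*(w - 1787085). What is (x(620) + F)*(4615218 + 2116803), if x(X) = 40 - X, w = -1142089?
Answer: 24659507585918793786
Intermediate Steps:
F = 3663017033046 (F = (-294470 - 956059)*(-1142089 - 1787085) = -1250529*(-2929174) = 3663017033046)
(x(620) + F)*(4615218 + 2116803) = ((40 - 1*620) + 3663017033046)*(4615218 + 2116803) = ((40 - 620) + 3663017033046)*6732021 = (-580 + 3663017033046)*6732021 = 3663017032466*6732021 = 24659507585918793786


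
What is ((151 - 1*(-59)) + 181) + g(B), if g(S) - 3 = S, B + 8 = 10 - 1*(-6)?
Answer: 402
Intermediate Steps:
B = 8 (B = -8 + (10 - 1*(-6)) = -8 + (10 + 6) = -8 + 16 = 8)
g(S) = 3 + S
((151 - 1*(-59)) + 181) + g(B) = ((151 - 1*(-59)) + 181) + (3 + 8) = ((151 + 59) + 181) + 11 = (210 + 181) + 11 = 391 + 11 = 402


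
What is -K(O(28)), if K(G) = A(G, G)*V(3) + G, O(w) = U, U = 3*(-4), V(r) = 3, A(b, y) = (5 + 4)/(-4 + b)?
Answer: 219/16 ≈ 13.688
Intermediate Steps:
A(b, y) = 9/(-4 + b)
U = -12
O(w) = -12
K(G) = G + 27/(-4 + G) (K(G) = (9/(-4 + G))*3 + G = 27/(-4 + G) + G = G + 27/(-4 + G))
-K(O(28)) = -(27 - 12*(-4 - 12))/(-4 - 12) = -(27 - 12*(-16))/(-16) = -(-1)*(27 + 192)/16 = -(-1)*219/16 = -1*(-219/16) = 219/16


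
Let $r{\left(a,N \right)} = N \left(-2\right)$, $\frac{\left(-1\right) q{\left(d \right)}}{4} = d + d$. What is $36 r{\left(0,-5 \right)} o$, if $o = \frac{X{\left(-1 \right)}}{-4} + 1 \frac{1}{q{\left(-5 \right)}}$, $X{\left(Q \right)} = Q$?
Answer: $99$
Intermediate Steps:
$q{\left(d \right)} = - 8 d$ ($q{\left(d \right)} = - 4 \left(d + d\right) = - 4 \cdot 2 d = - 8 d$)
$r{\left(a,N \right)} = - 2 N$
$o = \frac{11}{40}$ ($o = - \frac{1}{-4} + 1 \frac{1}{\left(-8\right) \left(-5\right)} = \left(-1\right) \left(- \frac{1}{4}\right) + 1 \cdot \frac{1}{40} = \frac{1}{4} + 1 \cdot \frac{1}{40} = \frac{1}{4} + \frac{1}{40} = \frac{11}{40} \approx 0.275$)
$36 r{\left(0,-5 \right)} o = 36 \left(\left(-2\right) \left(-5\right)\right) \frac{11}{40} = 36 \cdot 10 \cdot \frac{11}{40} = 360 \cdot \frac{11}{40} = 99$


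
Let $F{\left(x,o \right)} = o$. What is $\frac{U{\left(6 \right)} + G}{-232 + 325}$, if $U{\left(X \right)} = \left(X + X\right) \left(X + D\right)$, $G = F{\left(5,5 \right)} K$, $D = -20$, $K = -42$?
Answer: $- \frac{126}{31} \approx -4.0645$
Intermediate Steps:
$G = -210$ ($G = 5 \left(-42\right) = -210$)
$U{\left(X \right)} = 2 X \left(-20 + X\right)$ ($U{\left(X \right)} = \left(X + X\right) \left(X - 20\right) = 2 X \left(-20 + X\right)$)
$\frac{U{\left(6 \right)} + G}{-232 + 325} = \frac{2 \cdot 6 \left(-20 + 6\right) - 210}{-232 + 325} = \frac{2 \cdot 6 \left(-14\right) - 210}{93} = \left(-168 - 210\right) \frac{1}{93} = \left(-378\right) \frac{1}{93} = - \frac{126}{31}$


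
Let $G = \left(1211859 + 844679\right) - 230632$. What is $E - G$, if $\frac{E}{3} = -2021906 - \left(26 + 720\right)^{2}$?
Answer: $-9561172$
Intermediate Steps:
$G = 1825906$ ($G = 2056538 - 230632 = 1825906$)
$E = -7735266$ ($E = 3 \left(-2021906 - \left(26 + 720\right)^{2}\right) = 3 \left(-2021906 - 746^{2}\right) = 3 \left(-2021906 - 556516\right) = 3 \left(-2578422\right) = -7735266$)
$E - G = -7735266 - 1825906 = -9561172$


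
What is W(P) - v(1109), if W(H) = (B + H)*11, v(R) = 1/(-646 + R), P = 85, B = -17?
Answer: 346323/463 ≈ 748.00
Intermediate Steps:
W(H) = -187 + 11*H (W(H) = (-17 + H)*11 = -187 + 11*H)
W(P) - v(1109) = (-187 + 11*85) - 1/(-646 + 1109) = (-187 + 935) - 1/463 = 748 - 1*1/463 = 748 - 1/463 = 346323/463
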